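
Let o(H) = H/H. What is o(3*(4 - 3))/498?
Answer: 1/498 ≈ 0.0020080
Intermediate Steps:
o(H) = 1
o(3*(4 - 3))/498 = 1/498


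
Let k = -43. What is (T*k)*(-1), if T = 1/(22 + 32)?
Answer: 43/54 ≈ 0.79630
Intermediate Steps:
T = 1/54 ≈ 0.018519
(T*k)*(-1) = ((1/54)*(-43))*(-1) = -43/54*(-1) = 43/54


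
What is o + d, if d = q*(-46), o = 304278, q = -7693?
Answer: 658156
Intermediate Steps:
d = 353878 (d = -7693*(-46) = 353878)
o + d = 304278 + 353878 = 658156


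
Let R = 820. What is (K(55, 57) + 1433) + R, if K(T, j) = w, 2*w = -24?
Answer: 2241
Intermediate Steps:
w = -12 (w = (½)*(-24) = -12)
K(T, j) = -12
(K(55, 57) + 1433) + R = (-12 + 1433) + 820 = 1421 + 820 = 2241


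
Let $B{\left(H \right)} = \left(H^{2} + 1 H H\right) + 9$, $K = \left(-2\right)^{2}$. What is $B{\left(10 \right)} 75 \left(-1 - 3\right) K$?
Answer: $-250800$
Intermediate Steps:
$K = 4$
$B{\left(H \right)} = 9 + 2 H^{2}$ ($B{\left(H \right)} = \left(H^{2} + H H\right) + 9 = \left(H^{2} + H^{2}\right) + 9 = 2 H^{2} + 9 = 9 + 2 H^{2}$)
$B{\left(10 \right)} 75 \left(-1 - 3\right) K = \left(9 + 2 \cdot 10^{2}\right) 75 \left(-1 - 3\right) 4 = \left(9 + 2 \cdot 100\right) 75 \left(\left(-4\right) 4\right) = \left(9 + 200\right) 75 \left(-16\right) = 209 \cdot 75 \left(-16\right) = 15675 \left(-16\right) = -250800$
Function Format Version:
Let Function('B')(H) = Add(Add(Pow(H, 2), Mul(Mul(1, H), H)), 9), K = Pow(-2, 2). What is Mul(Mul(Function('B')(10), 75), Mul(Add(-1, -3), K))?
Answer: -250800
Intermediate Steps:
K = 4
Function('B')(H) = Add(9, Mul(2, Pow(H, 2))) (Function('B')(H) = Add(Add(Pow(H, 2), Mul(H, H)), 9) = Add(Add(Pow(H, 2), Pow(H, 2)), 9) = Add(Mul(2, Pow(H, 2)), 9) = Add(9, Mul(2, Pow(H, 2))))
Mul(Mul(Function('B')(10), 75), Mul(Add(-1, -3), K)) = Mul(Mul(Add(9, Mul(2, Pow(10, 2))), 75), Mul(Add(-1, -3), 4)) = Mul(Mul(Add(9, Mul(2, 100)), 75), Mul(-4, 4)) = Mul(Mul(Add(9, 200), 75), -16) = Mul(Mul(209, 75), -16) = Mul(15675, -16) = -250800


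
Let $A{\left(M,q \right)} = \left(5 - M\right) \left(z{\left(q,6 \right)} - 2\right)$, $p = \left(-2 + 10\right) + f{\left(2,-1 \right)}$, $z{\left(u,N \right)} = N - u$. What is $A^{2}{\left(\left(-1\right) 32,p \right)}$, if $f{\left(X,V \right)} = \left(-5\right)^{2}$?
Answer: $1151329$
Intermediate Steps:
$f{\left(X,V \right)} = 25$
$p = 33$ ($p = \left(-2 + 10\right) + 25 = 8 + 25 = 33$)
$A{\left(M,q \right)} = \left(4 - q\right) \left(5 - M\right)$ ($A{\left(M,q \right)} = \left(5 - M\right) \left(\left(6 - q\right) - 2\right) = \left(5 - M\right) \left(4 - q\right) = \left(4 - q\right) \left(5 - M\right)$)
$A^{2}{\left(\left(-1\right) 32,p \right)} = \left(20 - 165 - 4 \left(\left(-1\right) 32\right) + \left(-1\right) 32 \cdot 33\right)^{2} = \left(20 - 165 - -128 - 1056\right)^{2} = \left(20 - 165 + 128 - 1056\right)^{2} = \left(-1073\right)^{2} = 1151329$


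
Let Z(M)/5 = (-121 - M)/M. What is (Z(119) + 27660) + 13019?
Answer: 4839601/119 ≈ 40669.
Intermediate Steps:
Z(M) = 5*(-121 - M)/M (Z(M) = 5*((-121 - M)/M) = 5*(-121 - M)/M)
(Z(119) + 27660) + 13019 = ((-5 - 605/119) + 27660) + 13019 = (-1200/119 + 27660) + 13019 = 3290340/119 + 13019 = 4839601/119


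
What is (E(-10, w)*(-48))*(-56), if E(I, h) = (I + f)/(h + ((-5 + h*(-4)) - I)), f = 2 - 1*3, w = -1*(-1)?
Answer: -14784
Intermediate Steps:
w = 1
f = -1 (f = 2 - 3 = -1)
E(I, h) = (-1 + I)/(-5 - I - 3*h) (E(I, h) = (I - 1)/(h + ((-5 + h*(-4)) - I)) = (-1 + I)/(h + ((-5 - 4*h) - I)) = (-1 + I)/(h + (-5 - I - 4*h)) = (-1 + I)/(-5 - I - 3*h))
(E(-10, w)*(-48))*(-56) = (((1 - 1*(-10))/(5 - 10 + 3*1))*(-48))*(-56) = (((1 + 10)/(5 - 10 + 3))*(-48))*(-56) = ((11/(-2))*(-48))*(-56) = (-½*11*(-48))*(-56) = -11/2*(-48)*(-56) = 264*(-56) = -14784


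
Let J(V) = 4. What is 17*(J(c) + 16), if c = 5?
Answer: 340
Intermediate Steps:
17*(J(c) + 16) = 17*(4 + 16) = 17*20 = 340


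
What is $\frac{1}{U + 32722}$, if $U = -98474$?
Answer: $- \frac{1}{65752} \approx -1.5209 \cdot 10^{-5}$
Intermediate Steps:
$\frac{1}{U + 32722} = \frac{1}{-98474 + 32722} = \frac{1}{-65752} = - \frac{1}{65752}$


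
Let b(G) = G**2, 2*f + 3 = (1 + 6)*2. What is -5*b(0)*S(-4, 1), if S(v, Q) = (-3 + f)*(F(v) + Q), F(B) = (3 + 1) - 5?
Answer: 0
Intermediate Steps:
F(B) = -1 (F(B) = 4 - 5 = -1)
f = 11/2 (f = -3/2 + ((1 + 6)*2)/2 = -3/2 + (7*2)/2 = -3/2 + (1/2)*14 = -3/2 + 7 = 11/2 ≈ 5.5000)
S(v, Q) = -5/2 + 5*Q/2 (S(v, Q) = (-3 + 11/2)*(-1 + Q) = 5*(-1 + Q)/2 = -5/2 + 5*Q/2)
-5*b(0)*S(-4, 1) = -5*0**2*(-5/2 + (5/2)*1) = -0*(-5/2 + 5/2) = -0*0 = -5*0 = 0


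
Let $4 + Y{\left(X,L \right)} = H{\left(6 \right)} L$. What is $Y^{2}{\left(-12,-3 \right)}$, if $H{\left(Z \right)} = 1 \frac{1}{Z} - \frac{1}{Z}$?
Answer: $16$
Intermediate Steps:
$H{\left(Z \right)} = 0$ ($H{\left(Z \right)} = \frac{1}{Z} - \frac{1}{Z} = 0$)
$Y{\left(X,L \right)} = -4$ ($Y{\left(X,L \right)} = -4 + 0 L = -4 + 0 = -4$)
$Y^{2}{\left(-12,-3 \right)} = \left(-4\right)^{2} = 16$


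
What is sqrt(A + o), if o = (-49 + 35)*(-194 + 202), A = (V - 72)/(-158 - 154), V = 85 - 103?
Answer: I*sqrt(75517)/26 ≈ 10.569*I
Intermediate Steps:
V = -18
A = 15/52 (A = (-18 - 72)/(-158 - 154) = -90/(-312) = -90*(-1/312) = 15/52 ≈ 0.28846)
o = -112 (o = -14*8 = -112)
sqrt(A + o) = sqrt(15/52 - 112) = sqrt(-5809/52) = I*sqrt(75517)/26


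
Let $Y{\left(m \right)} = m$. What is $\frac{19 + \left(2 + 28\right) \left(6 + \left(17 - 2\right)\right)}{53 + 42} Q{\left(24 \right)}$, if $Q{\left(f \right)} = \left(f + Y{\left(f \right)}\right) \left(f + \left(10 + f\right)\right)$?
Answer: $\frac{1806816}{95} \approx 19019.0$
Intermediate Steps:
$Q{\left(f \right)} = 2 f \left(10 + 2 f\right)$ ($Q{\left(f \right)} = \left(f + f\right) \left(f + \left(10 + f\right)\right) = 2 f \left(10 + 2 f\right)$)
$\frac{19 + \left(2 + 28\right) \left(6 + \left(17 - 2\right)\right)}{53 + 42} Q{\left(24 \right)} = \frac{19 + \left(2 + 28\right) \left(6 + \left(17 - 2\right)\right)}{53 + 42} \cdot 4 \cdot 24 \left(5 + 24\right) = \frac{19 + 30 \left(6 + \left(17 - 2\right)\right)}{95} \cdot 4 \cdot 24 \cdot 29 = \left(19 + 30 \left(6 + 15\right)\right) \frac{1}{95} \cdot 2784 = \left(19 + 30 \cdot 21\right) \frac{1}{95} \cdot 2784 = \left(19 + 630\right) \frac{1}{95} \cdot 2784 = 649 \cdot \frac{1}{95} \cdot 2784 = \frac{649}{95} \cdot 2784 = \frac{1806816}{95}$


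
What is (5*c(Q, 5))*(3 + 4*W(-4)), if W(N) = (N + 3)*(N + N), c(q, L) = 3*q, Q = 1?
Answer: 525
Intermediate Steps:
W(N) = 2*N*(3 + N) (W(N) = (3 + N)*(2*N) = 2*N*(3 + N))
(5*c(Q, 5))*(3 + 4*W(-4)) = (5*(3*1))*(3 + 4*(2*(-4)*(3 - 4))) = (5*3)*(3 + 4*(2*(-4)*(-1))) = 15*(3 + 4*8) = 15*(3 + 32) = 15*35 = 525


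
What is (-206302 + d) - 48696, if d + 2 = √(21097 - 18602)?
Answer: -255000 + √2495 ≈ -2.5495e+5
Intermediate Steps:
d = -2 + √2495 (d = -2 + √(21097 - 18602) = -2 + √2495 ≈ 47.950)
(-206302 + d) - 48696 = (-206302 + (-2 + √2495)) - 48696 = (-206304 + √2495) - 48696 = -255000 + √2495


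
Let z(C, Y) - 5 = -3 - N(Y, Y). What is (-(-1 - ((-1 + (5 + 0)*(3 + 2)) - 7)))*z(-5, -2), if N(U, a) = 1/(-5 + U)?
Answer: 270/7 ≈ 38.571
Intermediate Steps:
z(C, Y) = 2 - 1/(-5 + Y) (z(C, Y) = 5 + (-3 - 1/(-5 + Y)) = 2 - 1/(-5 + Y))
(-(-1 - ((-1 + (5 + 0)*(3 + 2)) - 7)))*z(-5, -2) = (-(-1 - ((-1 + (5 + 0)*(3 + 2)) - 7)))*((-11 + 2*(-2))/(-5 - 2)) = (-(-1 - ((-1 + 5*5) - 7)))*((-11 - 4)/(-7)) = (-(-1 - ((-1 + 25) - 7)))*(-⅐*(-15)) = -(-1 - (24 - 7))*(15/7) = -(-1 - 1*17)*(15/7) = -(-1 - 17)*(15/7) = -1*(-18)*(15/7) = 18*(15/7) = 270/7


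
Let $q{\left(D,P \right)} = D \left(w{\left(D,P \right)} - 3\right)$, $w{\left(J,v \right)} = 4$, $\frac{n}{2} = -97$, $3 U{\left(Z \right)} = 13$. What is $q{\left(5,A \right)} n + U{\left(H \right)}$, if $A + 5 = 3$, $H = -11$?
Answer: $- \frac{2897}{3} \approx -965.67$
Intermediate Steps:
$A = -2$ ($A = -5 + 3 = -2$)
$U{\left(Z \right)} = \frac{13}{3}$ ($U{\left(Z \right)} = \frac{1}{3} \cdot 13 = \frac{13}{3}$)
$n = -194$ ($n = 2 \left(-97\right) = -194$)
$q{\left(D,P \right)} = D$ ($q{\left(D,P \right)} = D \left(4 - 3\right) = D 1 = D$)
$q{\left(5,A \right)} n + U{\left(H \right)} = 5 \left(-194\right) + \frac{13}{3} = -970 + \frac{13}{3} = - \frac{2897}{3}$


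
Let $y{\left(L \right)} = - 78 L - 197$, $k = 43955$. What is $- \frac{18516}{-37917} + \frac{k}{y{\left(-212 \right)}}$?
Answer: $\frac{656391553}{206508621} \approx 3.1785$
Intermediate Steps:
$y{\left(L \right)} = -197 - 78 L$
$- \frac{18516}{-37917} + \frac{k}{y{\left(-212 \right)}} = - \frac{18516}{-37917} + \frac{43955}{-197 - -16536} = \left(-18516\right) \left(- \frac{1}{37917}\right) + \frac{43955}{-197 + 16536} = \frac{6172}{12639} + \frac{43955}{16339} = \frac{656391553}{206508621}$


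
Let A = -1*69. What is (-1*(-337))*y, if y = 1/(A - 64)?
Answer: -337/133 ≈ -2.5338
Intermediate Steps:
A = -69
y = -1/133 (y = 1/(-69 - 64) = 1/(-133) = -1/133 ≈ -0.0075188)
(-1*(-337))*y = -1*(-337)*(-1/133) = 337*(-1/133) = -337/133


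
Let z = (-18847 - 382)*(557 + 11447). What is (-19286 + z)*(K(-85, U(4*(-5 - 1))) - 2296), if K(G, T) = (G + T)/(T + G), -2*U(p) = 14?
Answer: 529787443590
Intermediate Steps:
U(p) = -7 (U(p) = -½*14 = -7)
z = -230824916 (z = -19229*12004 = -230824916)
K(G, T) = 1 (K(G, T) = (G + T)/(G + T) = 1)
(-19286 + z)*(K(-85, U(4*(-5 - 1))) - 2296) = (-19286 - 230824916)*(1 - 2296) = -230844202*(-2295) = 529787443590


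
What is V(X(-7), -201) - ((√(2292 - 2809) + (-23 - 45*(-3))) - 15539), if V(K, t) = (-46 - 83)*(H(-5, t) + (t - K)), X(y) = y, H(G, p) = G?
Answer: 41098 - I*√517 ≈ 41098.0 - 22.738*I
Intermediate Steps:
V(K, t) = 645 - 129*t + 129*K (V(K, t) = (-46 - 83)*(-5 + (t - K)) = -129*(-5 + t - K) = 645 - 129*t + 129*K)
V(X(-7), -201) - ((√(2292 - 2809) + (-23 - 45*(-3))) - 15539) = (645 - 129*(-201) + 129*(-7)) - ((√(2292 - 2809) + (-23 - 45*(-3))) - 15539) = (645 + 25929 - 903) - ((√(-517) + (-23 + 135)) - 15539) = 25671 - ((I*√517 + 112) - 15539) = 25671 - ((112 + I*√517) - 15539) = 25671 - (-15427 + I*√517) = 25671 + (15427 - I*√517) = 41098 - I*√517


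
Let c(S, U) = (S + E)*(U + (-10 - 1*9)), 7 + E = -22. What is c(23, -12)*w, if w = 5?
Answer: 930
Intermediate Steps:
E = -29 (E = -7 - 22 = -29)
c(S, U) = (-29 + S)*(-19 + U) (c(S, U) = (S - 29)*(U + (-10 - 1*9)) = (-29 + S)*(U + (-10 - 9)) = (-29 + S)*(U - 19) = (-29 + S)*(-19 + U))
c(23, -12)*w = (551 - 29*(-12) - 19*23 + 23*(-12))*5 = (551 + 348 - 437 - 276)*5 = 186*5 = 930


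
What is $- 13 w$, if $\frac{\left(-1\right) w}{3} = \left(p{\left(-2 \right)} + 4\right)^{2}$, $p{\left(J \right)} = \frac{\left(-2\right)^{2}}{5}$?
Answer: $\frac{22464}{25} \approx 898.56$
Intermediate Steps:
$p{\left(J \right)} = \frac{4}{5}$ ($p{\left(J \right)} = 4 \cdot \frac{1}{5} = \frac{4}{5}$)
$w = - \frac{1728}{25}$ ($w = - 3 \left(\frac{4}{5} + 4\right)^{2} = - 3 \left(\frac{24}{5}\right)^{2} = \left(-3\right) \frac{576}{25} = - \frac{1728}{25} \approx -69.12$)
$- 13 w = \left(-13\right) \left(- \frac{1728}{25}\right) = \frac{22464}{25}$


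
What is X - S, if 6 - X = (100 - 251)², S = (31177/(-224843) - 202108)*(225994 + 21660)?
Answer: 11254036589835349/224843 ≈ 5.0053e+10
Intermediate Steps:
S = -11254041715131534/224843 (S = (31177*(-1/224843) - 202108)*247654 = (-31177/224843 - 202108)*247654 = -45442600221/224843*247654 = -11254041715131534/224843 ≈ -5.0053e+10)
X = -22795 (X = 6 - (100 - 251)² = 6 - 1*(-151)² = 6 - 1*22801 = 6 - 22801 = -22795)
X - S = -22795 - 1*(-11254041715131534/224843) = -22795 + 11254041715131534/224843 = 11254036589835349/224843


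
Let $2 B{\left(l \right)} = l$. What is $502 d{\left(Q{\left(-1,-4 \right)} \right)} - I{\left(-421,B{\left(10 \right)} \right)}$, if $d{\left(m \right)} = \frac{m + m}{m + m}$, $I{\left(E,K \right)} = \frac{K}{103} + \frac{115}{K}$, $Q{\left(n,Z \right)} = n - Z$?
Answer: $\frac{49332}{103} \approx 478.95$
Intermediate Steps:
$B{\left(l \right)} = \frac{l}{2}$
$I{\left(E,K \right)} = \frac{115}{K} + \frac{K}{103}$ ($I{\left(E,K \right)} = K \frac{1}{103} + \frac{115}{K} = \frac{K}{103} + \frac{115}{K} = \frac{115}{K} + \frac{K}{103}$)
$d{\left(m \right)} = 1$ ($d{\left(m \right)} = \frac{2 m}{2 m} = 2 m \frac{1}{2 m} = 1$)
$502 d{\left(Q{\left(-1,-4 \right)} \right)} - I{\left(-421,B{\left(10 \right)} \right)} = 502 \cdot 1 - \left(\frac{115}{\frac{1}{2} \cdot 10} + \frac{\frac{1}{2} \cdot 10}{103}\right) = 502 - \left(\frac{115}{5} + \frac{1}{103} \cdot 5\right) = 502 - \left(115 \cdot \frac{1}{5} + \frac{5}{103}\right) = 502 - \left(23 + \frac{5}{103}\right) = 502 - \frac{2374}{103} = \frac{49332}{103}$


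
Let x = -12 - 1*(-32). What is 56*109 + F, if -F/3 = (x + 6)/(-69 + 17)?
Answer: 12211/2 ≈ 6105.5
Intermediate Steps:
x = 20 (x = -12 + 32 = 20)
F = 3/2 (F = -3*(20 + 6)/(-69 + 17) = -78/(-52) = -78*(-1)/52 = -3*(-1/2) = 3/2 ≈ 1.5000)
56*109 + F = 56*109 + 3/2 = 6104 + 3/2 = 12211/2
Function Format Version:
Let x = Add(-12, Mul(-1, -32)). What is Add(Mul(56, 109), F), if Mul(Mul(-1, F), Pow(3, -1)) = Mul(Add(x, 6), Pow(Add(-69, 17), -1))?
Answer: Rational(12211, 2) ≈ 6105.5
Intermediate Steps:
x = 20 (x = Add(-12, 32) = 20)
F = Rational(3, 2) (F = Mul(-3, Mul(Add(20, 6), Pow(Add(-69, 17), -1))) = Mul(-3, Mul(26, Pow(-52, -1))) = Mul(-3, Mul(26, Rational(-1, 52))) = Mul(-3, Rational(-1, 2)) = Rational(3, 2) ≈ 1.5000)
Add(Mul(56, 109), F) = Add(Mul(56, 109), Rational(3, 2)) = Add(6104, Rational(3, 2)) = Rational(12211, 2)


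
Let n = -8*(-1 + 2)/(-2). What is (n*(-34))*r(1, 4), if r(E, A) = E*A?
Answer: -544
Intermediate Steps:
r(E, A) = A*E
n = 4 (n = -(-4) = -8*(-1/2) = 4)
(n*(-34))*r(1, 4) = (4*(-34))*(4*1) = -136*4 = -544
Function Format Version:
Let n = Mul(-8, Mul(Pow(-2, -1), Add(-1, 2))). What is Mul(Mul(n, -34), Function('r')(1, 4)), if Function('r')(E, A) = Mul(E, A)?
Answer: -544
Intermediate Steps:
Function('r')(E, A) = Mul(A, E)
n = 4 (n = Mul(-8, Mul(Rational(-1, 2), 1)) = Mul(-8, Rational(-1, 2)) = 4)
Mul(Mul(n, -34), Function('r')(1, 4)) = Mul(Mul(4, -34), Mul(4, 1)) = Mul(-136, 4) = -544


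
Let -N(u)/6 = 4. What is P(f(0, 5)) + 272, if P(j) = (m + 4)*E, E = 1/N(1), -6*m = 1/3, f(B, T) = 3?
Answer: 117433/432 ≈ 271.84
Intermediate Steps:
m = -1/18 (m = -⅙/3 = -⅙*⅓ = -1/18 ≈ -0.055556)
N(u) = -24 (N(u) = -6*4 = -24)
E = -1/24 (E = 1/(-24) = -1/24 ≈ -0.041667)
P(j) = -71/432 (P(j) = (-1/18 + 4)*(-1/24) = (71/18)*(-1/24) = -71/432)
P(f(0, 5)) + 272 = -71/432 + 272 = 117433/432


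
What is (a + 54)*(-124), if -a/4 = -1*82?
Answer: -47368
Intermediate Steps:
a = 328 (a = -(-4)*82 = -4*(-82) = 328)
(a + 54)*(-124) = (328 + 54)*(-124) = 382*(-124) = -47368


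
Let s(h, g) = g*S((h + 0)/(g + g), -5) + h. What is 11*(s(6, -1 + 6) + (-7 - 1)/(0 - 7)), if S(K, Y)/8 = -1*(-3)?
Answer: 9790/7 ≈ 1398.6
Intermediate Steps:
S(K, Y) = 24 (S(K, Y) = 8*(-1*(-3)) = 8*3 = 24)
s(h, g) = h + 24*g (s(h, g) = g*24 + h = 24*g + h = h + 24*g)
11*(s(6, -1 + 6) + (-7 - 1)/(0 - 7)) = 11*((6 + 24*(-1 + 6)) + (-7 - 1)/(0 - 7)) = 11*((6 + 24*5) - 8/(-7)) = 11*((6 + 120) - 8*(-⅐)) = 11*(126 + 8/7) = 11*(890/7) = 9790/7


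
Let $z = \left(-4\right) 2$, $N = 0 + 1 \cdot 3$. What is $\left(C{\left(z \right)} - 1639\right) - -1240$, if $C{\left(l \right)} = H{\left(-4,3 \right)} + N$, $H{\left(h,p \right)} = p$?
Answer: $-393$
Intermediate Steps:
$N = 3$ ($N = 0 + 3 = 3$)
$z = -8$
$C{\left(l \right)} = 6$ ($C{\left(l \right)} = 3 + 3 = 6$)
$\left(C{\left(z \right)} - 1639\right) - -1240 = \left(6 - 1639\right) - -1240 = -1633 + 1240 = -393$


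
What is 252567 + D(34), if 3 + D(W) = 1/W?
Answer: 8587177/34 ≈ 2.5256e+5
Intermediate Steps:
D(W) = -3 + 1/W
252567 + D(34) = 252567 + (-3 + 1/34) = 252567 - 101/34 = 8587177/34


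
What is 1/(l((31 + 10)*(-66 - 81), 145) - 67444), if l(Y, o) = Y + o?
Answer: -1/73326 ≈ -1.3638e-5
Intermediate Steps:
1/(l((31 + 10)*(-66 - 81), 145) - 67444) = 1/(((31 + 10)*(-66 - 81) + 145) - 67444) = 1/((41*(-147) + 145) - 67444) = 1/((-6027 + 145) - 67444) = 1/(-5882 - 67444) = 1/(-73326) = -1/73326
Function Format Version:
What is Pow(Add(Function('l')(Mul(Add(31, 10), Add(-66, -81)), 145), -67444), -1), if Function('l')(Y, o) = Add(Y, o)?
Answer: Rational(-1, 73326) ≈ -1.3638e-5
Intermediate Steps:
Pow(Add(Function('l')(Mul(Add(31, 10), Add(-66, -81)), 145), -67444), -1) = Pow(Add(Add(Mul(Add(31, 10), Add(-66, -81)), 145), -67444), -1) = Pow(Add(Add(Mul(41, -147), 145), -67444), -1) = Pow(Add(Add(-6027, 145), -67444), -1) = Pow(Add(-5882, -67444), -1) = Pow(-73326, -1) = Rational(-1, 73326)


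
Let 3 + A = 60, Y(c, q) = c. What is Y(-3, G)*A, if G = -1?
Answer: -171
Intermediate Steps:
A = 57 (A = -3 + 60 = 57)
Y(-3, G)*A = -3*57 = -171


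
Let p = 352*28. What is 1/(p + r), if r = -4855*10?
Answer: -1/38694 ≈ -2.5844e-5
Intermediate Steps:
r = -48550
p = 9856
1/(p + r) = 1/(9856 - 48550) = 1/(-38694) = -1/38694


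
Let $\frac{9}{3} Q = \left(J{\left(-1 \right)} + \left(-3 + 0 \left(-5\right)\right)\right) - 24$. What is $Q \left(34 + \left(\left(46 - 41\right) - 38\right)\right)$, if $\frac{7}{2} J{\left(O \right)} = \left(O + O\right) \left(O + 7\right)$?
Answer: $- \frac{71}{7} \approx -10.143$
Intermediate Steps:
$J{\left(O \right)} = \frac{4 O \left(7 + O\right)}{7}$ ($J{\left(O \right)} = \frac{2 \left(O + O\right) \left(O + 7\right)}{7} = \frac{2 \cdot 2 O \left(7 + O\right)}{7} = \frac{4 O \left(7 + O\right)}{7}$)
$Q = - \frac{71}{7}$ ($Q = \frac{\left(\frac{4}{7} \left(-1\right) \left(7 - 1\right) + \left(-3 + 0 \left(-5\right)\right)\right) - 24}{3} = \frac{\left(\frac{4}{7} \left(-1\right) 6 + \left(-3 + 0\right)\right) - 24}{3} = \frac{\left(- \frac{24}{7} - 3\right) - 24}{3} = \frac{- \frac{45}{7} - 24}{3} = \frac{1}{3} \left(- \frac{213}{7}\right) = - \frac{71}{7} \approx -10.143$)
$Q \left(34 + \left(\left(46 - 41\right) - 38\right)\right) = - \frac{71 \left(34 + \left(\left(46 - 41\right) - 38\right)\right)}{7} = - \frac{71 \left(34 + \left(5 - 38\right)\right)}{7} = - \frac{71 \left(34 - 33\right)}{7} = \left(- \frac{71}{7}\right) 1 = - \frac{71}{7}$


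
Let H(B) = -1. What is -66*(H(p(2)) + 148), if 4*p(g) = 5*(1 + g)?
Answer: -9702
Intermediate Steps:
p(g) = 5/4 + 5*g/4 (p(g) = (5*(1 + g))/4 = (5 + 5*g)/4 = 5/4 + 5*g/4)
-66*(H(p(2)) + 148) = -66*(-1 + 148) = -66*147 = -9702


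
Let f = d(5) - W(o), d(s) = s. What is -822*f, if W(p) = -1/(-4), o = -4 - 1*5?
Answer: -7809/2 ≈ -3904.5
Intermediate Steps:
o = -9 (o = -4 - 5 = -9)
W(p) = 1/4 (W(p) = -1*(-1/4) = 1/4)
f = 19/4 (f = 5 - 1*1/4 = 5 - 1/4 = 19/4 ≈ 4.7500)
-822*f = -822*19/4 = -7809/2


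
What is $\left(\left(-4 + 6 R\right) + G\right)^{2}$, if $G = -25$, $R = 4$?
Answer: $25$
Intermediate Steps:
$\left(\left(-4 + 6 R\right) + G\right)^{2} = \left(\left(-4 + 6 \cdot 4\right) - 25\right)^{2} = \left(\left(-4 + 24\right) - 25\right)^{2} = \left(20 - 25\right)^{2} = \left(-5\right)^{2} = 25$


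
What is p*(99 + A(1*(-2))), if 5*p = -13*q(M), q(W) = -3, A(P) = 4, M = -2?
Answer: 4017/5 ≈ 803.40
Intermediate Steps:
p = 39/5 (p = (-13*(-3))/5 = (1/5)*39 = 39/5 ≈ 7.8000)
p*(99 + A(1*(-2))) = 39*(99 + 4)/5 = (39/5)*103 = 4017/5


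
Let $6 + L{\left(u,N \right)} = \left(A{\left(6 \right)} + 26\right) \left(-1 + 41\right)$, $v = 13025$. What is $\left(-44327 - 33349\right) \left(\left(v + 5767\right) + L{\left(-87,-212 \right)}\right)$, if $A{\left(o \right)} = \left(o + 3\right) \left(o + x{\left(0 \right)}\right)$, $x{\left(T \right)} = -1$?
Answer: $-1679821176$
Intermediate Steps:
$A{\left(o \right)} = \left(-1 + o\right) \left(3 + o\right)$ ($A{\left(o \right)} = \left(o + 3\right) \left(o - 1\right) = \left(3 + o\right) \left(-1 + o\right) = \left(-1 + o\right) \left(3 + o\right)$)
$L{\left(u,N \right)} = 2834$ ($L{\left(u,N \right)} = -6 + \left(\left(-3 + 6^{2} + 2 \cdot 6\right) + 26\right) \left(-1 + 41\right) = -6 + \left(\left(-3 + 36 + 12\right) + 26\right) 40 = -6 + \left(45 + 26\right) 40 = -6 + 71 \cdot 40 = -6 + 2840 = 2834$)
$\left(-44327 - 33349\right) \left(\left(v + 5767\right) + L{\left(-87,-212 \right)}\right) = \left(-44327 - 33349\right) \left(\left(13025 + 5767\right) + 2834\right) = - 77676 \left(18792 + 2834\right) = \left(-77676\right) 21626 = -1679821176$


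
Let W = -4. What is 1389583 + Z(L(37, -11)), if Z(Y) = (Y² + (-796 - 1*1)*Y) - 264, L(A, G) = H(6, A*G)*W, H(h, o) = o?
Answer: 2742187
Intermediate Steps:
L(A, G) = -4*A*G (L(A, G) = (A*G)*(-4) = -4*A*G)
Z(Y) = -264 + Y² - 797*Y (Z(Y) = (Y² + (-796 - 1)*Y) - 264 = (Y² - 797*Y) - 264 = -264 + Y² - 797*Y)
1389583 + Z(L(37, -11)) = 1389583 + (-264 + (-4*37*(-11))² - (-3188)*37*(-11)) = 1389583 + (-264 + 1628² - 797*1628) = 1389583 + (-264 + 2650384 - 1297516) = 1389583 + 1352604 = 2742187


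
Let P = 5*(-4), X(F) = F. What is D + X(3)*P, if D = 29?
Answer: -31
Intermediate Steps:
P = -20
D + X(3)*P = 29 + 3*(-20) = 29 - 60 = -31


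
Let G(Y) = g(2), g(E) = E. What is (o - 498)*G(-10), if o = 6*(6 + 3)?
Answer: -888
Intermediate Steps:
G(Y) = 2
o = 54 (o = 6*9 = 54)
(o - 498)*G(-10) = (54 - 498)*2 = -444*2 = -888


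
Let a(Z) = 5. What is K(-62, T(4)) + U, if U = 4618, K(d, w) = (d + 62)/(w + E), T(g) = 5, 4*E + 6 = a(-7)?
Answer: 4618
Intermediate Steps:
E = -1/4 (E = -3/2 + (1/4)*5 = -3/2 + 5/4 = -1/4 ≈ -0.25000)
K(d, w) = (62 + d)/(-1/4 + w) (K(d, w) = (d + 62)/(w - 1/4) = (62 + d)/(-1/4 + w))
K(-62, T(4)) + U = 4*(62 - 62)/(-1 + 4*5) + 4618 = 4*0/(-1 + 20) + 4618 = 4*0/19 + 4618 = 4*(1/19)*0 + 4618 = 0 + 4618 = 4618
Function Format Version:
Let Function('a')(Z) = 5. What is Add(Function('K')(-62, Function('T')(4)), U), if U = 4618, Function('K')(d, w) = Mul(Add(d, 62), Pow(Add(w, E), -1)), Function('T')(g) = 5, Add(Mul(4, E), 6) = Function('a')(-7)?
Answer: 4618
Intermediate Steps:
E = Rational(-1, 4) (E = Add(Rational(-3, 2), Mul(Rational(1, 4), 5)) = Add(Rational(-3, 2), Rational(5, 4)) = Rational(-1, 4) ≈ -0.25000)
Function('K')(d, w) = Mul(Pow(Add(Rational(-1, 4), w), -1), Add(62, d)) (Function('K')(d, w) = Mul(Add(d, 62), Pow(Add(w, Rational(-1, 4)), -1)) = Mul(Add(62, d), Pow(Add(Rational(-1, 4), w), -1)) = Mul(Pow(Add(Rational(-1, 4), w), -1), Add(62, d)))
Add(Function('K')(-62, Function('T')(4)), U) = Add(Mul(4, Pow(Add(-1, Mul(4, 5)), -1), Add(62, -62)), 4618) = Add(Mul(4, Pow(Add(-1, 20), -1), 0), 4618) = Add(Mul(4, Pow(19, -1), 0), 4618) = Add(Mul(4, Rational(1, 19), 0), 4618) = Add(0, 4618) = 4618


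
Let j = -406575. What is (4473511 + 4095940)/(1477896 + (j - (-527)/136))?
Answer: 1672088/209039 ≈ 7.9989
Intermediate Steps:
(4473511 + 4095940)/(1477896 + (j - (-527)/136)) = (4473511 + 4095940)/(1477896 + (-406575 - (-527)/136)) = 8569451/(1477896 + (-406575 - (-527)/136)) = 8569451/(1477896 + (-406575 - 1*(-31/8))) = 8569451/(1477896 + (-406575 + 31/8)) = 8569451/(1477896 - 3252569/8) = 8569451/(8570599/8) = 8569451*(8/8570599) = 1672088/209039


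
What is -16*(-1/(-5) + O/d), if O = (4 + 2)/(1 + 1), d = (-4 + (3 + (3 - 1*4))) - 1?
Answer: 64/5 ≈ 12.800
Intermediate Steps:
d = -3 (d = (-4 + (3 + (3 - 4))) - 1 = (-4 + (3 - 1)) - 1 = (-4 + 2) - 1 = -2 - 1 = -3)
O = 3 (O = 6/2 = 6*(½) = 3)
-16*(-1/(-5) + O/d) = -16*(-1/(-5) + 3/(-3)) = -16*(-1*(-⅕) + 3*(-⅓)) = -16*(⅕ - 1) = -16*(-⅘) = 64/5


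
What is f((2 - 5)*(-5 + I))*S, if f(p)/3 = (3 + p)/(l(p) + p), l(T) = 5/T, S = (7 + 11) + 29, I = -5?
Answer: 27918/181 ≈ 154.24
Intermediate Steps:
S = 47 (S = 18 + 29 = 47)
f(p) = 3*(3 + p)/(p + 5/p) (f(p) = 3*((3 + p)/(5/p + p)) = 3*((3 + p)/(p + 5/p)) = 3*(3 + p)/(p + 5/p))
f((2 - 5)*(-5 + I))*S = (3*((2 - 5)*(-5 - 5))*(3 + (2 - 5)*(-5 - 5))/(5 + ((2 - 5)*(-5 - 5))**2))*47 = (3*(-3*(-10))*(3 - 3*(-10))/(5 + (-3*(-10))**2))*47 = (3*30*(3 + 30)/(5 + 30**2))*47 = (3*30*33/(5 + 900))*47 = (3*30*33/905)*47 = (3*30*(1/905)*33)*47 = (594/181)*47 = 27918/181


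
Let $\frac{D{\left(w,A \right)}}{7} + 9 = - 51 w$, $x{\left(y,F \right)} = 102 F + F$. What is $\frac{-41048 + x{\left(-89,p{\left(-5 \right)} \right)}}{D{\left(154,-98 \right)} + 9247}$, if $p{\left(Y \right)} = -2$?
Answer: $\frac{20627}{22897} \approx 0.90086$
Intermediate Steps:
$x{\left(y,F \right)} = 103 F$
$D{\left(w,A \right)} = -63 - 357 w$ ($D{\left(w,A \right)} = -63 + 7 \left(- 51 w\right) = -63 - 357 w$)
$\frac{-41048 + x{\left(-89,p{\left(-5 \right)} \right)}}{D{\left(154,-98 \right)} + 9247} = \frac{-41048 + 103 \left(-2\right)}{\left(-63 - 54978\right) + 9247} = \frac{-41048 - 206}{\left(-63 - 54978\right) + 9247} = - \frac{41254}{-55041 + 9247} = - \frac{41254}{-45794} = \left(-41254\right) \left(- \frac{1}{45794}\right) = \frac{20627}{22897}$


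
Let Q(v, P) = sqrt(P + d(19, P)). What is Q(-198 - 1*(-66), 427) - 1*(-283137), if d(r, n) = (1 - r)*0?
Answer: 283137 + sqrt(427) ≈ 2.8316e+5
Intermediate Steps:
d(r, n) = 0
Q(v, P) = sqrt(P) (Q(v, P) = sqrt(P + 0) = sqrt(P))
Q(-198 - 1*(-66), 427) - 1*(-283137) = sqrt(427) - 1*(-283137) = sqrt(427) + 283137 = 283137 + sqrt(427)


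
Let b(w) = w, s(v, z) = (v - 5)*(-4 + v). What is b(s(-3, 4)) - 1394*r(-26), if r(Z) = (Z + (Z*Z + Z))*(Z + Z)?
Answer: 45232568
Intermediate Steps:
s(v, z) = (-5 + v)*(-4 + v)
r(Z) = 2*Z*(Z**2 + 2*Z) (r(Z) = (Z + (Z**2 + Z))*(2*Z) = (Z + (Z + Z**2))*(2*Z) = (Z**2 + 2*Z)*(2*Z) = 2*Z*(Z**2 + 2*Z))
b(s(-3, 4)) - 1394*r(-26) = (20 + (-3)**2 - 9*(-3)) - 2788*(-26)**2*(2 - 26) = (20 + 9 + 27) - 2788*676*(-24) = 56 - 1394*(-32448) = 56 + 45232512 = 45232568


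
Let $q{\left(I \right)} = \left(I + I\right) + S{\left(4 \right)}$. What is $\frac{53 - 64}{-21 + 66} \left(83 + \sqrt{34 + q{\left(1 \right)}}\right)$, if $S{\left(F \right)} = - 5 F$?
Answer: $- \frac{319}{15} \approx -21.267$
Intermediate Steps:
$q{\left(I \right)} = -20 + 2 I$ ($q{\left(I \right)} = \left(I + I\right) - 20 = 2 I - 20 = -20 + 2 I$)
$\frac{53 - 64}{-21 + 66} \left(83 + \sqrt{34 + q{\left(1 \right)}}\right) = \frac{53 - 64}{-21 + 66} \left(83 + \sqrt{34 + \left(-20 + 2 \cdot 1\right)}\right) = - \frac{11}{45} \left(83 + \sqrt{34 + \left(-20 + 2\right)}\right) = \left(-11\right) \frac{1}{45} \left(83 + \sqrt{34 - 18}\right) = - \frac{11 \left(83 + \sqrt{16}\right)}{45} = - \frac{11 \left(83 + 4\right)}{45} = \left(- \frac{11}{45}\right) 87 = - \frac{319}{15}$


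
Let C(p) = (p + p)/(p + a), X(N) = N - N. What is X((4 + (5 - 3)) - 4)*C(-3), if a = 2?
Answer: 0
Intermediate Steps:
X(N) = 0
C(p) = 2*p/(2 + p) (C(p) = (p + p)/(p + 2) = (2*p)/(2 + p) = 2*p/(2 + p))
X((4 + (5 - 3)) - 4)*C(-3) = 0*(2*(-3)/(2 - 3)) = 0*(2*(-3)/(-1)) = 0*(2*(-3)*(-1)) = 0*6 = 0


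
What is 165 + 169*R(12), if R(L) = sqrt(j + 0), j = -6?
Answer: 165 + 169*I*sqrt(6) ≈ 165.0 + 413.96*I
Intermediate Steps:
R(L) = I*sqrt(6) (R(L) = sqrt(-6 + 0) = sqrt(-6) = I*sqrt(6))
165 + 169*R(12) = 165 + 169*(I*sqrt(6)) = 165 + 169*I*sqrt(6)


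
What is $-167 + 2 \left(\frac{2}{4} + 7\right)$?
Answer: $-152$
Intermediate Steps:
$-167 + 2 \left(\frac{2}{4} + 7\right) = -167 + 2 \left(2 \cdot \frac{1}{4} + 7\right) = -167 + 2 \left(\frac{1}{2} + 7\right) = -167 + 2 \cdot \frac{15}{2} = -167 + 15 = -152$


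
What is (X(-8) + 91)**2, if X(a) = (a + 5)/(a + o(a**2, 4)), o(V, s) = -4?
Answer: 133225/16 ≈ 8326.6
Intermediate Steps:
X(a) = (5 + a)/(-4 + a) (X(a) = (a + 5)/(a - 4) = (5 + a)/(-4 + a))
(X(-8) + 91)**2 = ((5 - 8)/(-4 - 8) + 91)**2 = (-3/(-12) + 91)**2 = (-1/12*(-3) + 91)**2 = (1/4 + 91)**2 = (365/4)**2 = 133225/16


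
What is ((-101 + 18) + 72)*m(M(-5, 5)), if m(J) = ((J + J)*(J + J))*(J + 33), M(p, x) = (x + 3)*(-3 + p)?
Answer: 5586944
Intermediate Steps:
M(p, x) = (-3 + p)*(3 + x) (M(p, x) = (3 + x)*(-3 + p) = (-3 + p)*(3 + x))
m(J) = 4*J²*(33 + J) (m(J) = ((2*J)*(2*J))*(33 + J) = (4*J²)*(33 + J) = 4*J²*(33 + J))
((-101 + 18) + 72)*m(M(-5, 5)) = ((-101 + 18) + 72)*(4*(-9 - 3*5 + 3*(-5) - 5*5)²*(33 + (-9 - 3*5 + 3*(-5) - 5*5))) = (-83 + 72)*(4*(-9 - 15 - 15 - 25)²*(33 + (-9 - 15 - 15 - 25))) = -44*(-64)²*(33 - 64) = -44*4096*(-31) = -11*(-507904) = 5586944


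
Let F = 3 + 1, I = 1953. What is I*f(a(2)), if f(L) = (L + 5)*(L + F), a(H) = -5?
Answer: 0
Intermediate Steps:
F = 4
f(L) = (4 + L)*(5 + L) (f(L) = (L + 5)*(L + 4) = (5 + L)*(4 + L) = (4 + L)*(5 + L))
I*f(a(2)) = 1953*(20 + (-5)² + 9*(-5)) = 1953*(20 + 25 - 45) = 1953*0 = 0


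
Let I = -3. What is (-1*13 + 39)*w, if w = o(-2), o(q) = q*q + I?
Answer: 26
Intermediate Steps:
o(q) = -3 + q**2 (o(q) = q*q - 3 = q**2 - 3 = -3 + q**2)
w = 1 (w = -3 + (-2)**2 = -3 + 4 = 1)
(-1*13 + 39)*w = (-1*13 + 39)*1 = (-13 + 39)*1 = 26*1 = 26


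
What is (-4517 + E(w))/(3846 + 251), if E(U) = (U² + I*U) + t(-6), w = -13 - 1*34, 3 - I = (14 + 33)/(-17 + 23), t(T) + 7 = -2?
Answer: -12539/24582 ≈ -0.51009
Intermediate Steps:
t(T) = -9 (t(T) = -7 - 2 = -9)
I = -29/6 (I = 3 - (14 + 33)/(-17 + 23) = 3 - 47/6 = -29/6 ≈ -4.8333)
w = -47 (w = -13 - 34 = -47)
E(U) = -9 + U² - 29*U/6 (E(U) = (U² - 29*U/6) - 9 = -9 + U² - 29*U/6)
(-4517 + E(w))/(3846 + 251) = (-4517 + (-9 + (-47)² - 29/6*(-47)))/(3846 + 251) = (-4517 + (-9 + 2209 + 1363/6))/4097 = (-4517 + 14563/6)*(1/4097) = -12539/6*1/4097 = -12539/24582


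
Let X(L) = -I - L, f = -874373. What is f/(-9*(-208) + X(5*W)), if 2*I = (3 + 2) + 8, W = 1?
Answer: -1748746/3721 ≈ -469.97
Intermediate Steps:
I = 13/2 (I = ((3 + 2) + 8)/2 = (5 + 8)/2 = (½)*13 = 13/2 ≈ 6.5000)
X(L) = -13/2 - L (X(L) = -1*13/2 - L = -13/2 - L)
f/(-9*(-208) + X(5*W)) = -874373/(-9*(-208) + (-13/2 - 5)) = -874373/(1872 + (-13/2 - 1*5)) = -874373/(1872 + (-13/2 - 5)) = -874373/(1872 - 23/2) = -874373/3721/2 = -874373*2/3721 = -1748746/3721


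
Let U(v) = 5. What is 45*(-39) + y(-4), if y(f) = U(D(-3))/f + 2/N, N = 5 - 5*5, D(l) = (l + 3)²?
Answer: -35127/20 ≈ -1756.3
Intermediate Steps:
D(l) = (3 + l)²
N = -20 (N = 5 - 25 = -20)
y(f) = -⅒ + 5/f (y(f) = 5/f + 2/(-20) = 5/f + 2*(-1/20) = 5/f - ⅒ = -⅒ + 5/f)
45*(-39) + y(-4) = 45*(-39) + (⅒)*(50 - 1*(-4))/(-4) = -1755 + (⅒)*(-¼)*(50 + 4) = -1755 + (⅒)*(-¼)*54 = -1755 - 27/20 = -35127/20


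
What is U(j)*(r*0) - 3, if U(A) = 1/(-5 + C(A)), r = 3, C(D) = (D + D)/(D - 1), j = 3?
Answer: -3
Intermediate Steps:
C(D) = 2*D/(-1 + D) (C(D) = (2*D)/(-1 + D) = 2*D/(-1 + D))
U(A) = 1/(-5 + 2*A/(-1 + A))
U(j)*(r*0) - 3 = ((-1 + 3)/(5 - 3*3))*(3*0) - 3 = (2/(5 - 9))*0 - 3 = (2/(-4))*0 - 3 = -¼*2*0 - 3 = -½*0 - 3 = 0 - 3 = -3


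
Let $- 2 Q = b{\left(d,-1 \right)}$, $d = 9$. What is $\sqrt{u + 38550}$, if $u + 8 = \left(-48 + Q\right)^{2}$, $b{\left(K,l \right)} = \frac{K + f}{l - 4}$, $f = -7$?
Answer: $\frac{\sqrt{1020671}}{5} \approx 202.06$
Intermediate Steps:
$b{\left(K,l \right)} = \frac{-7 + K}{-4 + l}$ ($b{\left(K,l \right)} = \frac{K - 7}{l - 4} = \frac{-7 + K}{-4 + l}$)
$Q = \frac{1}{5}$ ($Q = - \frac{\frac{1}{-4 - 1} \left(-7 + 9\right)}{2} = - \frac{\frac{1}{-5} \cdot 2}{2} = - \frac{\left(- \frac{1}{5}\right) 2}{2} = \left(- \frac{1}{2}\right) \left(- \frac{2}{5}\right) = \frac{1}{5} \approx 0.2$)
$u = \frac{56921}{25}$ ($u = -8 + \left(-48 + \frac{1}{5}\right)^{2} = -8 + \left(- \frac{239}{5}\right)^{2} = -8 + \frac{57121}{25} = \frac{56921}{25} \approx 2276.8$)
$\sqrt{u + 38550} = \sqrt{\frac{56921}{25} + 38550} = \sqrt{\frac{1020671}{25}} = \frac{\sqrt{1020671}}{5}$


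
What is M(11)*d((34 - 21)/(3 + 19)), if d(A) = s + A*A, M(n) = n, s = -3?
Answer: -1283/44 ≈ -29.159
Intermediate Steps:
d(A) = -3 + A² (d(A) = -3 + A*A = -3 + A²)
M(11)*d((34 - 21)/(3 + 19)) = 11*(-3 + ((34 - 21)/(3 + 19))²) = 11*(-3 + (13/22)²) = 11*(-3 + 169/484) = 11*(-1283/484) = -1283/44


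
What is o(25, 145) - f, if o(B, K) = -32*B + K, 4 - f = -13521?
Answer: -14180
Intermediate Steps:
f = 13525 (f = 4 - 1*(-13521) = 4 + 13521 = 13525)
o(B, K) = K - 32*B
o(25, 145) - f = (145 - 32*25) - 1*13525 = (145 - 800) - 13525 = -655 - 13525 = -14180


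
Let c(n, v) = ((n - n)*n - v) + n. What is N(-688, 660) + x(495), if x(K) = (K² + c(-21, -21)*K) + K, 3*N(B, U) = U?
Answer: 245740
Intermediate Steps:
N(B, U) = U/3
c(n, v) = n - v (c(n, v) = (0*n - v) + n = (0 - v) + n = -v + n = n - v)
x(K) = K + K² (x(K) = (K² + (-21 - 1*(-21))*K) + K = (K² + (-21 + 21)*K) + K = (K² + 0*K) + K = (K² + 0) + K = K² + K = K + K²)
N(-688, 660) + x(495) = (⅓)*660 + 495*(1 + 495) = 220 + 495*496 = 220 + 245520 = 245740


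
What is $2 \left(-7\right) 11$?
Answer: $-154$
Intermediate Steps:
$2 \left(-7\right) 11 = \left(-14\right) 11 = -154$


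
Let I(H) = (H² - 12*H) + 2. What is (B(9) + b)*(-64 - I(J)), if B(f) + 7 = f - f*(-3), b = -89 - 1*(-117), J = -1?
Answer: -4503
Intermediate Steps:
I(H) = 2 + H² - 12*H
b = 28 (b = -89 + 117 = 28)
B(f) = -7 + 4*f (B(f) = -7 + (f - f*(-3)) = -7 + (f - (-3)*f) = -7 + (f + 3*f) = -7 + 4*f)
(B(9) + b)*(-64 - I(J)) = ((-7 + 4*9) + 28)*(-64 - (2 + (-1)² - 12*(-1))) = ((-7 + 36) + 28)*(-64 - (2 + 1 + 12)) = (29 + 28)*(-64 - 1*15) = 57*(-64 - 15) = 57*(-79) = -4503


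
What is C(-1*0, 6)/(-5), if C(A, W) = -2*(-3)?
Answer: -6/5 ≈ -1.2000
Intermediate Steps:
C(A, W) = 6
C(-1*0, 6)/(-5) = 6/(-5) = -1/5*6 = -6/5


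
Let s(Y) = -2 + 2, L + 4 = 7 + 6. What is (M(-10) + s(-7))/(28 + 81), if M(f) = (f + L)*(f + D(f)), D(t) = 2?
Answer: 8/109 ≈ 0.073395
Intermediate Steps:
L = 9 (L = -4 + (7 + 6) = -4 + 13 = 9)
s(Y) = 0
M(f) = (2 + f)*(9 + f) (M(f) = (f + 9)*(f + 2) = (9 + f)*(2 + f) = (2 + f)*(9 + f))
(M(-10) + s(-7))/(28 + 81) = ((18 + (-10)² + 11*(-10)) + 0)/(28 + 81) = ((18 + 100 - 110) + 0)/109 = (8 + 0)*(1/109) = 8*(1/109) = 8/109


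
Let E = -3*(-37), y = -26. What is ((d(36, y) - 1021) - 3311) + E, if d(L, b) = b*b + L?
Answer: -3509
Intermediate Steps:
d(L, b) = L + b² (d(L, b) = b² + L = L + b²)
E = 111
((d(36, y) - 1021) - 3311) + E = (((36 + (-26)²) - 1021) - 3311) + 111 = (((36 + 676) - 1021) - 3311) + 111 = ((712 - 1021) - 3311) + 111 = (-309 - 3311) + 111 = -3620 + 111 = -3509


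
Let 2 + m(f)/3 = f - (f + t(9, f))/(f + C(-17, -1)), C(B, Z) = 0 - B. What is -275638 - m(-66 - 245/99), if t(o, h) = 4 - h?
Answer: -11579493899/42042 ≈ -2.7543e+5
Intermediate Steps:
C(B, Z) = -B
m(f) = -6 - 12/(17 + f) + 3*f (m(f) = -6 + 3*(f - (f + (4 - f))/(f - 1*(-17))) = -6 + 3*(f - 4/(f + 17)) = -6 + 3*(f - 4/(17 + f)) = -6 + (-12/(17 + f) + 3*f) = -6 - 12/(17 + f) + 3*f)
-275638 - m(-66 - 245/99) = -275638 - 3*(-38 + (-66 - 245/99)² + 15*(-66 - 245/99))/(17 + (-66 - 245/99)) = -275638 - 3*(-38 + (-6779/99)² + 15*(-6779/99))/(17 - 6779/99) = -275638 - 3*(-38 + 45954841/9801 - 33895/33)/(-5096/99) = -275638 - 3*(-99)*35515588/(5096*9801) = -275638 - 1*(-8878897/42042) = -275638 + 8878897/42042 = -11579493899/42042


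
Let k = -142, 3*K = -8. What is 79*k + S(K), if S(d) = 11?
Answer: -11207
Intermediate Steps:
K = -8/3 (K = (⅓)*(-8) = -8/3 ≈ -2.6667)
79*k + S(K) = 79*(-142) + 11 = -11218 + 11 = -11207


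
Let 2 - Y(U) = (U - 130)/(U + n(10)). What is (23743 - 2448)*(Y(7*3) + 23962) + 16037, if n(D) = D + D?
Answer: 20925827252/41 ≈ 5.1039e+8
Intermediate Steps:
n(D) = 2*D
Y(U) = 2 - (-130 + U)/(20 + U) (Y(U) = 2 - (U - 130)/(U + 2*10) = 2 - (-130 + U)/(U + 20) = 2 - (-130 + U)/(20 + U))
(23743 - 2448)*(Y(7*3) + 23962) + 16037 = (23743 - 2448)*((170 + 7*3)/(20 + 7*3) + 23962) + 16037 = 21295*((170 + 21)/(20 + 21) + 23962) + 16037 = 21295*(191/41 + 23962) + 16037 = 21295*(982633/41) + 16037 = 20925169735/41 + 16037 = 20925827252/41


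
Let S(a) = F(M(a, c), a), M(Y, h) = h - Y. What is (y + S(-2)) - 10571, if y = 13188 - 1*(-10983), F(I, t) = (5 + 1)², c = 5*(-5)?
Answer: 13636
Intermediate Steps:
c = -25
F(I, t) = 36 (F(I, t) = 6² = 36)
y = 24171 (y = 13188 + 10983 = 24171)
S(a) = 36
(y + S(-2)) - 10571 = (24171 + 36) - 10571 = 24207 - 10571 = 13636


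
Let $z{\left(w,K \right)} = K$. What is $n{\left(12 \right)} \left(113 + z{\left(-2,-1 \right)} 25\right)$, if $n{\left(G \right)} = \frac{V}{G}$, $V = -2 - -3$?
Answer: $\frac{22}{3} \approx 7.3333$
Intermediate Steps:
$V = 1$ ($V = -2 + 3 = 1$)
$n{\left(G \right)} = \frac{1}{G}$ ($n{\left(G \right)} = 1 \frac{1}{G} = \frac{1}{G}$)
$n{\left(12 \right)} \left(113 + z{\left(-2,-1 \right)} 25\right) = \frac{113 - 25}{12} = \frac{1}{12} \cdot 88 = \frac{22}{3}$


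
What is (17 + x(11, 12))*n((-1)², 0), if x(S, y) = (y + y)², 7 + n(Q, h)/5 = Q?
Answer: -17790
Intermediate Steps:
n(Q, h) = -35 + 5*Q
x(S, y) = 4*y² (x(S, y) = (2*y)² = 4*y²)
(17 + x(11, 12))*n((-1)², 0) = (17 + 4*12²)*(-35 + 5*(-1)²) = (17 + 4*144)*(-35 + 5*1) = (17 + 576)*(-35 + 5) = 593*(-30) = -17790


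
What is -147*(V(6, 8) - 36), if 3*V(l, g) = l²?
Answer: 3528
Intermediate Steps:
V(l, g) = l²/3
-147*(V(6, 8) - 36) = -147*((⅓)*6² - 36) = -147*((⅓)*36 - 36) = -147*(12 - 36) = -147*(-24) = 3528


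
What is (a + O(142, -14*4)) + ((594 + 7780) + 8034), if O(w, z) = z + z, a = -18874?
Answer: -2578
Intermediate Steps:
O(w, z) = 2*z
(a + O(142, -14*4)) + ((594 + 7780) + 8034) = (-18874 + 2*(-14*4)) + ((594 + 7780) + 8034) = (-18874 + 2*(-56)) + (8374 + 8034) = (-18874 - 112) + 16408 = -18986 + 16408 = -2578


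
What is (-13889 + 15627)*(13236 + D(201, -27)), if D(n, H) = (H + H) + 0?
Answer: 22910316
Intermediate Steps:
D(n, H) = 2*H (D(n, H) = 2*H + 0 = 2*H)
(-13889 + 15627)*(13236 + D(201, -27)) = (-13889 + 15627)*(13236 + 2*(-27)) = 1738*(13236 - 54) = 1738*13182 = 22910316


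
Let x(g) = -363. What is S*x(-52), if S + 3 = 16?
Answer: -4719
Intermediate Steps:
S = 13 (S = -3 + 16 = 13)
S*x(-52) = 13*(-363) = -4719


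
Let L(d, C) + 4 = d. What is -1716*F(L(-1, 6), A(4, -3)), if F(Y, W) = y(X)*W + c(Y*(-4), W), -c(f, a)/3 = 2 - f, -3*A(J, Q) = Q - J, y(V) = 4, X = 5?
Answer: -108680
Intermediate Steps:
L(d, C) = -4 + d
A(J, Q) = -Q/3 + J/3 (A(J, Q) = -(Q - J)/3 = -Q/3 + J/3)
c(f, a) = -6 + 3*f (c(f, a) = -3*(2 - f) = -6 + 3*f)
F(Y, W) = -6 - 12*Y + 4*W (F(Y, W) = 4*W + (-6 + 3*(Y*(-4))) = 4*W + (-6 + 3*(-4*Y)) = 4*W + (-6 - 12*Y) = -6 - 12*Y + 4*W)
-1716*F(L(-1, 6), A(4, -3)) = -1716*(-6 - 12*(-4 - 1) + 4*(-⅓*(-3) + (⅓)*4)) = -1716*(-6 - 12*(-5) + 4*(1 + 4/3)) = -1716*(-6 + 60 + 4*(7/3)) = -1716*(-6 + 60 + 28/3) = -1716*190/3 = -429*760/3 = -108680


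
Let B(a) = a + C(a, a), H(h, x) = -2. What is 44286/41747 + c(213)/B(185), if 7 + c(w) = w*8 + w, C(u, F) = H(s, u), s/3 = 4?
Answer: 87841108/7639701 ≈ 11.498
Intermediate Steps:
s = 12 (s = 3*4 = 12)
C(u, F) = -2
c(w) = -7 + 9*w (c(w) = -7 + (w*8 + w) = -7 + (8*w + w) = -7 + 9*w)
B(a) = -2 + a (B(a) = a - 2 = -2 + a)
44286/41747 + c(213)/B(185) = 44286/41747 + (-7 + 9*213)/(-2 + 185) = 44286*(1/41747) + (-7 + 1917)/183 = 44286/41747 + 1910*(1/183) = 44286/41747 + 1910/183 = 87841108/7639701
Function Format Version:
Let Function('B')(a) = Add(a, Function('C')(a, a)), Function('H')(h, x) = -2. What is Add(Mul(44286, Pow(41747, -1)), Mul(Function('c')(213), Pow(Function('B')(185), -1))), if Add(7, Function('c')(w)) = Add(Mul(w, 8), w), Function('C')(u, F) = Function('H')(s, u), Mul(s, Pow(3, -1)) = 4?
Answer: Rational(87841108, 7639701) ≈ 11.498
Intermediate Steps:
s = 12 (s = Mul(3, 4) = 12)
Function('C')(u, F) = -2
Function('c')(w) = Add(-7, Mul(9, w)) (Function('c')(w) = Add(-7, Add(Mul(w, 8), w)) = Add(-7, Add(Mul(8, w), w)) = Add(-7, Mul(9, w)))
Function('B')(a) = Add(-2, a) (Function('B')(a) = Add(a, -2) = Add(-2, a))
Add(Mul(44286, Pow(41747, -1)), Mul(Function('c')(213), Pow(Function('B')(185), -1))) = Add(Mul(44286, Pow(41747, -1)), Mul(Add(-7, Mul(9, 213)), Pow(Add(-2, 185), -1))) = Add(Mul(44286, Rational(1, 41747)), Mul(Add(-7, 1917), Pow(183, -1))) = Add(Rational(44286, 41747), Mul(1910, Rational(1, 183))) = Add(Rational(44286, 41747), Rational(1910, 183)) = Rational(87841108, 7639701)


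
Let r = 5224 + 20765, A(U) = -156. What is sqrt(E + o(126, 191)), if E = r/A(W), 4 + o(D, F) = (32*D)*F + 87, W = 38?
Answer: 147*sqrt(24089)/26 ≈ 877.51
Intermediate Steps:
o(D, F) = 83 + 32*D*F (o(D, F) = -4 + ((32*D)*F + 87) = -4 + (32*D*F + 87) = -4 + (87 + 32*D*F) = 83 + 32*D*F)
r = 25989
E = -8663/52 (E = 25989/(-156) = 25989*(-1/156) = -8663/52 ≈ -166.60)
sqrt(E + o(126, 191)) = sqrt(-8663/52 + (83 + 32*126*191)) = sqrt(-8663/52 + (83 + 770112)) = sqrt(-8663/52 + 770195) = sqrt(40041477/52) = 147*sqrt(24089)/26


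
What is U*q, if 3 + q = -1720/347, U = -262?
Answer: 723382/347 ≈ 2084.7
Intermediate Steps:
q = -2761/347 (q = -3 - 1720/347 = -2761/347 ≈ -7.9568)
U*q = -262*(-2761/347) = 723382/347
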